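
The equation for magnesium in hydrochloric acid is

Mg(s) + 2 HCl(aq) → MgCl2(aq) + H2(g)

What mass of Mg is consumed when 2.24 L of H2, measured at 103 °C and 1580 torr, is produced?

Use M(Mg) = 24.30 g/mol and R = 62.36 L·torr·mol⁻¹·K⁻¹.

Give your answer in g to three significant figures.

n(H2) = PV/RT = (1580 × 2.24) / (62.36 × 376.15) = 0.1509 mol
n(Mg) = (1/1) × 0.1509 = 0.1509 mol
m(Mg) = 0.1509 × 24.30 = 3.667 g

3.67 g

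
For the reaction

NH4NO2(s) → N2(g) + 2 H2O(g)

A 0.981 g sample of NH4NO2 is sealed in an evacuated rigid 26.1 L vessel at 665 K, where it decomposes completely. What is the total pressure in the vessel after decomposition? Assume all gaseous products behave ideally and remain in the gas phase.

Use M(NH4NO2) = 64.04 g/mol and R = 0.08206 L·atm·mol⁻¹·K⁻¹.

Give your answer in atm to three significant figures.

0.0961 atm

n(NH4NO2) = 0.981 / 64.04 = 0.01532 mol
n(gas produced) = (3/1) × 0.01532 = 0.04596 mol
P = nRT/V = 0.04596 × 0.08206 × 665 / 26.1 = 0.09609 atm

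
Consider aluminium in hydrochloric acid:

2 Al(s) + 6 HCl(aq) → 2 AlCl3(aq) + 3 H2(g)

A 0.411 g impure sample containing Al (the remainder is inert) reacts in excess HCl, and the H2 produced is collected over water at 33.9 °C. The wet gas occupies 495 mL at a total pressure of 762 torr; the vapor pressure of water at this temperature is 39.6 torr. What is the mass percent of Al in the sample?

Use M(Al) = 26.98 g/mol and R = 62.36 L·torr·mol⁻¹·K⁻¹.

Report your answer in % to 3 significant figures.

P(H2) = 762 − 39.6 = 722.4 torr
n(H2) = PV/RT = (722.4 × 0.4950) / (62.36 × 307.05) = 0.01868 mol
n(Al) = (2/3) × 0.01868 = 0.01245 mol
m(Al) = 0.01245 × 26.98 = 0.3359 g
%Al = 0.3359 / 0.411 × 100 = 81.73%

81.7 %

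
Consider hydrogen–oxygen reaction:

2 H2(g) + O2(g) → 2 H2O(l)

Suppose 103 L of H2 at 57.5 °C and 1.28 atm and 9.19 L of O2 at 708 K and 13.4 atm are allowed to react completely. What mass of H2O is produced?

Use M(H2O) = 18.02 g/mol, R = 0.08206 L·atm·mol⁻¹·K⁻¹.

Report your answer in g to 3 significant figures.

n(H2) = PV/RT = (1.28 × 103) / (0.08206 × 330.65) = 4.859 mol
n(O2) = PV/RT = (13.4 × 9.19) / (0.08206 × 708) = 2.120 mol
For 4.859 mol H2, stoichiometry requires (1/2) × 4.859 = 2.429 mol O2; 2.120 mol is available, so O2 is limiting.
n(H2O) = (2/1) × 2.120 = 4.240 mol
m(H2O) = 4.240 × 18.02 = 76.40 g

76.4 g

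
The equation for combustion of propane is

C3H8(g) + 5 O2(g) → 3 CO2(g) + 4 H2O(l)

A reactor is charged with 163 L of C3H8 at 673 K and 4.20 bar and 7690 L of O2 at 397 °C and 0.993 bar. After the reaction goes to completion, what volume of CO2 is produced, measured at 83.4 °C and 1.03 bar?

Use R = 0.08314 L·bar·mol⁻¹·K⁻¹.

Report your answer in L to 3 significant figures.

1060 L

n(C3H8) = PV/RT = (4.20 × 163) / (0.08314 × 673) = 12.24 mol
n(O2) = PV/RT = (0.993 × 7690) / (0.08314 × 670.15) = 137.1 mol
For 12.24 mol C3H8, stoichiometry requires (5/1) × 12.24 = 61.20 mol O2; 137.1 mol is available, so C3H8 is limiting.
n(CO2) = (3/1) × 12.24 = 36.72 mol
V(CO2) = nRT/P = 36.72 × 0.08314 × 356.55 / 1.03 = 1057 L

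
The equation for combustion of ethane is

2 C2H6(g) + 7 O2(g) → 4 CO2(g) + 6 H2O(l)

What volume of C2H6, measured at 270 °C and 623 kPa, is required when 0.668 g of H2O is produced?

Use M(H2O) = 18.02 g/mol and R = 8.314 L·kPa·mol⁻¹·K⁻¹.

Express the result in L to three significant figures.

n(H2O) = 0.6680 / 18.02 = 0.03707 mol
n(C2H6) = (2/6) × 0.03707 = 0.01236 mol
V = nRT/P = 0.01236 × 8.314 × 543.15 / 623 = 0.08959 L

0.0896 L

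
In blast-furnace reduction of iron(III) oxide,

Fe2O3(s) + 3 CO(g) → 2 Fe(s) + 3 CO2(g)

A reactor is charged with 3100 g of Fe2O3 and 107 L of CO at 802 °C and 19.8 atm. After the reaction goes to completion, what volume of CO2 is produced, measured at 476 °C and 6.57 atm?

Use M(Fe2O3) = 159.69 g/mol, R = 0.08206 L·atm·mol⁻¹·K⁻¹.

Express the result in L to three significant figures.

225 L

n(Fe2O3) = 3100 / 159.69 = 19.41 mol
n(CO) = PV/RT = (19.8 × 107) / (0.08206 × 1075.15) = 24.01 mol
For 19.41 mol Fe2O3, stoichiometry requires (3/1) × 19.41 = 58.23 mol CO; 24.01 mol is available, so CO is limiting.
n(CO2) = (3/3) × 24.01 = 24.01 mol
V(CO2) = nRT/P = 24.01 × 0.08206 × 749.15 / 6.57 = 224.7 L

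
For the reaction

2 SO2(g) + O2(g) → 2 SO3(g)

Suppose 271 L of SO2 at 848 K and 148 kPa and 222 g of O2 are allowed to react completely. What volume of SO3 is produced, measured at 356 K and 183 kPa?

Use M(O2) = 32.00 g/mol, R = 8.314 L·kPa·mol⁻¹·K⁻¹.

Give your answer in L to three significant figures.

n(SO2) = PV/RT = (148 × 271) / (8.314 × 848) = 5.689 mol
n(O2) = 222 / 32.00 = 6.938 mol
For 5.689 mol SO2, stoichiometry requires (1/2) × 5.689 = 2.845 mol O2; 6.938 mol is available, so SO2 is limiting.
n(SO3) = (2/2) × 5.689 = 5.689 mol
V(SO3) = nRT/P = 5.689 × 8.314 × 356 / 183 = 92.01 L

92.0 L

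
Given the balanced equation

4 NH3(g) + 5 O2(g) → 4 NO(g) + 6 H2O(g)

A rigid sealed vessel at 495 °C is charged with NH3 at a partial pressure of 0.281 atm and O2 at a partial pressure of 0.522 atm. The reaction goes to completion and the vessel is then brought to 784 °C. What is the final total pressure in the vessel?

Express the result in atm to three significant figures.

1.20 atm

With V and T fixed, P_i ∝ n_i, so the mole ratios apply directly to partial pressures at 495 °C.
P(O2) required for 0.281 atm of NH3 = (5/4) × 0.281 = 0.3513 atm; available 0.522 atm, so NH3 is limiting.
P(O2) remaining = 0.522 − (5/4) × 0.281 = 0.1707 atm
P(gaseous products) = (4+6)/4 × 0.281 = 0.7025 atm
P_total at 495 °C = 0.1707 + 0.7025 = 0.8732 atm
Scaling to 784 °C: P = 0.8732 × 1057.15/768.15 = 1.202 atm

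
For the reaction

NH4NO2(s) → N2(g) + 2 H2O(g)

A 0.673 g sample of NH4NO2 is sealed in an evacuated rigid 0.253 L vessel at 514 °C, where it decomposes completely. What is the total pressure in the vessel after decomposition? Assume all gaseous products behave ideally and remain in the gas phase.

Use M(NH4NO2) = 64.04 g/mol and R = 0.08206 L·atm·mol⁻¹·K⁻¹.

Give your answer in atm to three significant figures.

8.05 atm

n(NH4NO2) = 0.673 / 64.04 = 0.01051 mol
n(gas produced) = (3/1) × 0.01051 = 0.03153 mol
P = nRT/V = 0.03153 × 0.08206 × 787.15 / 0.253 = 8.050 atm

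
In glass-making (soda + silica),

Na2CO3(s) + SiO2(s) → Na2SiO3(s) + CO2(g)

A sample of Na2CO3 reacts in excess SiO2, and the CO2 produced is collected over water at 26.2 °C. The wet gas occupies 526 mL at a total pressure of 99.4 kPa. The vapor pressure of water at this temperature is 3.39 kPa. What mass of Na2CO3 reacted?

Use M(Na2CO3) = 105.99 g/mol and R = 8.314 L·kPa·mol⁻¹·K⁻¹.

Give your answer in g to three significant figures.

P(CO2) = 99.4 − 3.39 = 96.01 kPa
n(CO2) = PV/RT = (96.01 × 0.5260) / (8.314 × 299.35) = 0.02029 mol
n(Na2CO3) = (1/1) × 0.02029 = 0.02029 mol
m(Na2CO3) = 0.02029 × 105.99 = 2.151 g

2.15 g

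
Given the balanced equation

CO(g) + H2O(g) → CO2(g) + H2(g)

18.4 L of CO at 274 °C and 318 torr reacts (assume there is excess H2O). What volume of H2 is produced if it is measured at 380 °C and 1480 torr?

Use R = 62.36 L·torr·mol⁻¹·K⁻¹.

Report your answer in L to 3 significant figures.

n(CO) = PV/RT = (318 × 18.4) / (62.36 × 547.15) = 0.1715 mol
n(H2) = (1/1) × 0.1715 = 0.1715 mol
V = nRT/P = 0.1715 × 62.36 × 653.15 / 1480 = 4.720 L

4.72 L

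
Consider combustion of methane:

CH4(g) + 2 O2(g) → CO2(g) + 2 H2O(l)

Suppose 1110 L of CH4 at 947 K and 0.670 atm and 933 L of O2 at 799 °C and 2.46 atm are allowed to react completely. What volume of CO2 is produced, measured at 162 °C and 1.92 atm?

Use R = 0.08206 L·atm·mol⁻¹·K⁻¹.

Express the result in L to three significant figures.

n(CH4) = PV/RT = (0.670 × 1110) / (0.08206 × 947) = 9.570 mol
n(O2) = PV/RT = (2.46 × 933) / (0.08206 × 1072.15) = 26.09 mol
For 9.570 mol CH4, stoichiometry requires (2/1) × 9.570 = 19.14 mol O2; 26.09 mol is available, so CH4 is limiting.
n(CO2) = (1/1) × 9.570 = 9.570 mol
V(CO2) = nRT/P = 9.570 × 0.08206 × 435.15 / 1.92 = 178.0 L

178 L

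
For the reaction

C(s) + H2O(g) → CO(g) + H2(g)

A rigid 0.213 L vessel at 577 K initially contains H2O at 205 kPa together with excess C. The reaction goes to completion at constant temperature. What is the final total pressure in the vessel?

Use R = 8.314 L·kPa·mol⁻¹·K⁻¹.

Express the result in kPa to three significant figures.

Rigid vessel, constant T ⇒ P scales with total gas moles (1 → 2).
P_final = (2/1) × 205 = 410.0 kPa

410 kPa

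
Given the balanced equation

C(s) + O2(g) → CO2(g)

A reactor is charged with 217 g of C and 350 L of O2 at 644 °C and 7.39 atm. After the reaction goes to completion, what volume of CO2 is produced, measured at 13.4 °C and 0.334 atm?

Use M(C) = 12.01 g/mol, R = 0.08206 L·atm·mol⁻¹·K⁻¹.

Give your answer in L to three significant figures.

1270 L

n(C) = 217 / 12.01 = 18.07 mol
n(O2) = PV/RT = (7.39 × 350) / (0.08206 × 917.15) = 34.37 mol
For 18.07 mol C, stoichiometry requires (1/1) × 18.07 = 18.07 mol O2; 34.37 mol is available, so C is limiting.
n(CO2) = (1/1) × 18.07 = 18.07 mol
V(CO2) = nRT/P = 18.07 × 0.08206 × 286.55 / 0.334 = 1272 L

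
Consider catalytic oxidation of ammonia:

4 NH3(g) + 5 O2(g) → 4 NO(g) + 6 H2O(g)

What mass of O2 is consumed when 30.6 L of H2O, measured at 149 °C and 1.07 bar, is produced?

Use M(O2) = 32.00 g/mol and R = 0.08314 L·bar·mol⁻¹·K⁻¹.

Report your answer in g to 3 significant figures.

n(H2O) = PV/RT = (1.07 × 30.6) / (0.08314 × 422.15) = 0.9329 mol
n(O2) = (5/6) × 0.9329 = 0.7774 mol
m(O2) = 0.7774 × 32.00 = 24.88 g

24.9 g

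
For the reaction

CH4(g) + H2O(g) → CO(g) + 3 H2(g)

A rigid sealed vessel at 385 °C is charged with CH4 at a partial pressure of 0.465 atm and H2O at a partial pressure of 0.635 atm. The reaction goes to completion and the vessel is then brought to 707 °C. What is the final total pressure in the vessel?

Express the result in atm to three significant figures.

With V and T fixed, P_i ∝ n_i, so the mole ratios apply directly to partial pressures at 385 °C.
P(H2O) required for 0.465 atm of CH4 = (1/1) × 0.465 = 0.4650 atm; available 0.635 atm, so CH4 is limiting.
P(H2O) remaining = 0.635 − (1/1) × 0.465 = 0.1700 atm
P(gaseous products) = (1+3)/1 × 0.465 = 1.860 atm
P_total at 385 °C = 0.1700 + 1.860 = 2.030 atm
Scaling to 707 °C: P = 2.030 × 980.15/658.15 = 3.023 atm

3.02 atm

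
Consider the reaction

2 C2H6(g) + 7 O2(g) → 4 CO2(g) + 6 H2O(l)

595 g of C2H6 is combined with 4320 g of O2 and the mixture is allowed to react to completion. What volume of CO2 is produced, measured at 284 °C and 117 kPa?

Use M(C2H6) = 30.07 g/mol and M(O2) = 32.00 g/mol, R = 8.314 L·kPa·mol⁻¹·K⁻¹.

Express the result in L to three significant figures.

n(C2H6) = 595 / 30.07 = 19.79 mol
n(O2) = 4320 / 32.00 = 135.0 mol
For 19.79 mol C2H6, stoichiometry requires (7/2) × 19.79 = 69.27 mol O2; 135.0 mol is available, so C2H6 is limiting.
n(CO2) = (4/2) × 19.79 = 39.58 mol
V(CO2) = nRT/P = 39.58 × 8.314 × 557.15 / 117 = 1567 L

1570 L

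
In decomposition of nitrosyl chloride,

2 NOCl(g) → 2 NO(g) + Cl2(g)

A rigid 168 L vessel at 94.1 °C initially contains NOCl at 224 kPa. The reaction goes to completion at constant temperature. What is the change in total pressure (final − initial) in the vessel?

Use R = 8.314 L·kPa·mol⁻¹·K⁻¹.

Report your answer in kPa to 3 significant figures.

Rigid vessel, constant T ⇒ P scales with total gas moles (2 → 3).
P_final = (3/2) × 224 = 336.0 kPa; ΔP = 336.0 − 224 = 112.0 kPa

112 kPa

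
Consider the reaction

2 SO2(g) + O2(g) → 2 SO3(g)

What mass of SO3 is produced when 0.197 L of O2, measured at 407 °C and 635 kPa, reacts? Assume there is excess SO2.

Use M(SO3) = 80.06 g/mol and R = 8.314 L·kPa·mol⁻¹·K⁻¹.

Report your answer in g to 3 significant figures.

3.54 g

n(O2) = PV/RT = (635 × 0.197) / (8.314 × 680.15) = 0.02212 mol
n(SO3) = (2/1) × 0.02212 = 0.04424 mol
m(SO3) = 0.04424 × 80.06 = 3.542 g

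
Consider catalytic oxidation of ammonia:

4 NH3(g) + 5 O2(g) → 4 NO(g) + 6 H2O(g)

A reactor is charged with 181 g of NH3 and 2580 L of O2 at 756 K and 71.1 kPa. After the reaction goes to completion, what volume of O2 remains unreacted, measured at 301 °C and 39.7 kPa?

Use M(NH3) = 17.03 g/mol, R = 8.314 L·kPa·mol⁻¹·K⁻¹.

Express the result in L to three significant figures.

1910 L

n(NH3) = 181 / 17.03 = 10.63 mol
n(O2) = PV/RT = (71.1 × 2580) / (8.314 × 756) = 29.18 mol
For 10.63 mol NH3, stoichiometry requires (5/4) × 10.63 = 13.29 mol O2; 29.18 mol is available, so NH3 is limiting.
n(O2) consumed = (5/4) × 10.63 = 13.29 mol; remaining = 29.18 − 13.29 = 15.89 mol
V(O2) = nRT/P = 15.89 × 8.314 × 574.15 / 39.7 = 1911 L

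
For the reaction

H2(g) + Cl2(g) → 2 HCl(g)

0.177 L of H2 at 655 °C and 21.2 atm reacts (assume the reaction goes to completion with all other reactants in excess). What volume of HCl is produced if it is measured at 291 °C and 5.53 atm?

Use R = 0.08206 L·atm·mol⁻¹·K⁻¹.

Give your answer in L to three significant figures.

n(H2) = PV/RT = (21.2 × 0.177) / (0.08206 × 928.15) = 0.04927 mol
n(HCl) = (2/1) × 0.04927 = 0.09854 mol
V = nRT/P = 0.09854 × 0.08206 × 564.15 / 5.53 = 0.8249 L

0.825 L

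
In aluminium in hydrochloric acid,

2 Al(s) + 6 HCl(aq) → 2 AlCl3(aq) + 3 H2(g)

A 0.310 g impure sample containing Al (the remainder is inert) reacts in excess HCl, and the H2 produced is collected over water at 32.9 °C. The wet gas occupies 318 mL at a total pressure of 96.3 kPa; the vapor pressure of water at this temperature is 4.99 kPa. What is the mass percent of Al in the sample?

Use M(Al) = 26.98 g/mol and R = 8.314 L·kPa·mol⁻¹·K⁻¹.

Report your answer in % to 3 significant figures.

P(H2) = 96.3 − 4.99 = 91.31 kPa
n(H2) = PV/RT = (91.31 × 0.3180) / (8.314 × 306.05) = 0.01141 mol
n(Al) = (2/3) × 0.01141 = 0.007607 mol
m(Al) = 0.007607 × 26.98 = 0.2052 g
%Al = 0.2052 / 0.310 × 100 = 66.19%

66.2 %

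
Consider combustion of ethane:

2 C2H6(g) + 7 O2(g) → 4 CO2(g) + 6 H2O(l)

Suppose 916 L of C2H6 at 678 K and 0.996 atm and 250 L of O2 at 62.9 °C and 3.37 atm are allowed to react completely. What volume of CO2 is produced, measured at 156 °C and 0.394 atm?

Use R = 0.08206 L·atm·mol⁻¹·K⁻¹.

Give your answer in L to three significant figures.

n(C2H6) = PV/RT = (0.996 × 916) / (0.08206 × 678) = 16.40 mol
n(O2) = PV/RT = (3.37 × 250) / (0.08206 × 336.05) = 30.55 mol
For 16.40 mol C2H6, stoichiometry requires (7/2) × 16.40 = 57.40 mol O2; 30.55 mol is available, so O2 is limiting.
n(CO2) = (4/7) × 30.55 = 17.46 mol
V(CO2) = nRT/P = 17.46 × 0.08206 × 429.15 / 0.394 = 1561 L

1560 L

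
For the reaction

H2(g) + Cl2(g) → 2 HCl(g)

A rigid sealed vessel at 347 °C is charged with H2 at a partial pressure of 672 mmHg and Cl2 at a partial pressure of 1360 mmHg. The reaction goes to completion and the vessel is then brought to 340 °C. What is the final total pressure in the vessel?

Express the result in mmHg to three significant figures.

2010 mmHg

At constant V, partial pressures at 347 °C are proportional to moles, so apply stoichiometry directly to pressures.
P(Cl2) required for 672 mmHg of H2 = (1/1) × 672 = 672.0 mmHg; available 1360 mmHg, so H2 is limiting.
P(Cl2) remaining = 1360 − (1/1) × 672 = 688.0 mmHg
P(gaseous products) = (2)/1 × 672 = 1344 mmHg
P_total at 347 °C = 688.0 + 1344 = 2032 mmHg
Scaling to 340 °C: P = 2032 × 613.15/620.15 = 2009 mmHg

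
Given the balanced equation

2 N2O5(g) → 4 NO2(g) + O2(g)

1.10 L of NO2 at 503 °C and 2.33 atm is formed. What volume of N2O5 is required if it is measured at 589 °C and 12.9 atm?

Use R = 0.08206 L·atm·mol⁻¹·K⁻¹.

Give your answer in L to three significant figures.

n(NO2) = PV/RT = (2.33 × 1.10) / (0.08206 × 776.15) = 0.04024 mol
n(N2O5) = (2/4) × 0.04024 = 0.02012 mol
V = nRT/P = 0.02012 × 0.08206 × 862.15 / 12.9 = 0.1103 L

0.110 L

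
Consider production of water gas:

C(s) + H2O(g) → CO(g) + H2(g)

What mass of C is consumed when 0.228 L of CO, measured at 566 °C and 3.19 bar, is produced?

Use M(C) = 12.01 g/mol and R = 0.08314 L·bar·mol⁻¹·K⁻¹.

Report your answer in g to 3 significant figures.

0.125 g

n(CO) = PV/RT = (3.19 × 0.228) / (0.08314 × 839.15) = 0.01042 mol
n(C) = (1/1) × 0.01042 = 0.01042 mol
m(C) = 0.01042 × 12.01 = 0.1251 g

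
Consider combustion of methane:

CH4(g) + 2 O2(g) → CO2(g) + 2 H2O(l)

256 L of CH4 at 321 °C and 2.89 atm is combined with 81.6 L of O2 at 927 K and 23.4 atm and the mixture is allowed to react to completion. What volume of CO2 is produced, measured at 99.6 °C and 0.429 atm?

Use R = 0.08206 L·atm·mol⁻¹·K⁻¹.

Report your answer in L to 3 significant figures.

n(CH4) = PV/RT = (2.89 × 256) / (0.08206 × 594.15) = 15.17 mol
n(O2) = PV/RT = (23.4 × 81.6) / (0.08206 × 927) = 25.10 mol
For 15.17 mol CH4, stoichiometry requires (2/1) × 15.17 = 30.34 mol O2; 25.10 mol is available, so O2 is limiting.
n(CO2) = (1/2) × 25.10 = 12.55 mol
V(CO2) = nRT/P = 12.55 × 0.08206 × 372.75 / 0.429 = 894.8 L

895 L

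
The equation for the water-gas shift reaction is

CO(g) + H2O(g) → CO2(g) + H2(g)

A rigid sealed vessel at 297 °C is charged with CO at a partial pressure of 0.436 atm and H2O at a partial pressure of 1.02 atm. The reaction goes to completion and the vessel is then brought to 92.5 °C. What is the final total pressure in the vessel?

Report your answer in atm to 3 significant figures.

0.934 atm

With V and T fixed, P_i ∝ n_i, so the mole ratios apply directly to partial pressures at 297 °C.
P(H2O) required for 0.436 atm of CO = (1/1) × 0.436 = 0.4360 atm; available 1.02 atm, so CO is limiting.
P(H2O) remaining = 1.02 − (1/1) × 0.436 = 0.5840 atm
P(gaseous products) = (1+1)/1 × 0.436 = 0.8720 atm
P_total at 297 °C = 0.5840 + 0.8720 = 1.456 atm
Scaling to 92.5 °C: P = 1.456 × 365.65/570.15 = 0.9338 atm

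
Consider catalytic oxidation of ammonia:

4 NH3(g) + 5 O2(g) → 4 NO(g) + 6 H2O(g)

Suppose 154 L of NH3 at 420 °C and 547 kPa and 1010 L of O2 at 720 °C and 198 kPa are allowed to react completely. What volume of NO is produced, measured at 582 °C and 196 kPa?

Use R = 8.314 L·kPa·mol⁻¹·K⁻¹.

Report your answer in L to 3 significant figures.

n(NH3) = PV/RT = (547 × 154) / (8.314 × 693.15) = 14.62 mol
n(O2) = PV/RT = (198 × 1010) / (8.314 × 993.15) = 24.22 mol
For 14.62 mol NH3, stoichiometry requires (5/4) × 14.62 = 18.27 mol O2; 24.22 mol is available, so NH3 is limiting.
n(NO) = (4/4) × 14.62 = 14.62 mol
V(NO) = nRT/P = 14.62 × 8.314 × 855.15 / 196 = 530.3 L

530 L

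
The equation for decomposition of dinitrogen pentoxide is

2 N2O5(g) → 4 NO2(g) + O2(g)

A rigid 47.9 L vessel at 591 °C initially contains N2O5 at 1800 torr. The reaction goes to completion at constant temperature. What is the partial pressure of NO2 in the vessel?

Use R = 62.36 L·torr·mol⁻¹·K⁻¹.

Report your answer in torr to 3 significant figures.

n(N2O5)₀ = PV/RT = (1800 × 47.9) / (62.36 × 864.15) = 1.600 mol
n(NO2) = (4/2) × 1.600 = 3.200 mol
P(NO2) = nRT/V = 3.200 × 62.36 × 864.15 / 47.9 = 3600 torr

3600 torr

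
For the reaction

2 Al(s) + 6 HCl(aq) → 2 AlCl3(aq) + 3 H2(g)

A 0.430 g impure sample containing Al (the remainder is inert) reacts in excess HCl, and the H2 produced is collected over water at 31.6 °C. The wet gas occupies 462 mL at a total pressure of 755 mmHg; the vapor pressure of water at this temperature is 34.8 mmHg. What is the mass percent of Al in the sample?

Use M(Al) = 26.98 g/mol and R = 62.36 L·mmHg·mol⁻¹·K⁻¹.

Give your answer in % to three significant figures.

P(H2) = 755 − 34.8 = 720.2 mmHg
n(H2) = PV/RT = (720.2 × 0.4620) / (62.36 × 304.75) = 0.01751 mol
n(Al) = (2/3) × 0.01751 = 0.01167 mol
m(Al) = 0.01167 × 26.98 = 0.3149 g
%Al = 0.3149 / 0.430 × 100 = 73.23%

73.2 %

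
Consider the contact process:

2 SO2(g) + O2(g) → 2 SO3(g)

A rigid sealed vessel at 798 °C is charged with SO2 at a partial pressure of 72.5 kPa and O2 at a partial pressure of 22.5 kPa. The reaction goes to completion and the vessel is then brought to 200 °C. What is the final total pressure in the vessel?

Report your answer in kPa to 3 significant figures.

Because the vessel is rigid and T is held at 798 °C, work the stoichiometry in partial pressures (P_i = n_iRT/V).
P(O2) required for 72.5 kPa of SO2 = (1/2) × 72.5 = 36.25 kPa; available 22.5 kPa, so O2 is limiting.
P(SO2) remaining = 72.5 − (2/1) × 22.5 = 27.50 kPa
P(gaseous products) = (2)/1 × 22.5 = 45.00 kPa
P_total at 798 °C = 27.50 + 45.00 = 72.50 kPa
Scaling to 200 °C: P = 72.50 × 473.15/1071.15 = 32.02 kPa

32.0 kPa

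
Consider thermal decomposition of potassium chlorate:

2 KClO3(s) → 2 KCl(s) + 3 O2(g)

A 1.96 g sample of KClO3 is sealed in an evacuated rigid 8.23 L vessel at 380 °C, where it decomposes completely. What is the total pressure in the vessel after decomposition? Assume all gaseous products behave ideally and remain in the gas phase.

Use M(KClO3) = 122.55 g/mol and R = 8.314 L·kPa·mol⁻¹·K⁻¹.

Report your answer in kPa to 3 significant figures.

15.8 kPa

n(KClO3) = 1.96 / 122.55 = 0.01599 mol
n(gas produced) = (3/2) × 0.01599 = 0.02398 mol
P = nRT/V = 0.02398 × 8.314 × 653.15 / 8.23 = 15.82 kPa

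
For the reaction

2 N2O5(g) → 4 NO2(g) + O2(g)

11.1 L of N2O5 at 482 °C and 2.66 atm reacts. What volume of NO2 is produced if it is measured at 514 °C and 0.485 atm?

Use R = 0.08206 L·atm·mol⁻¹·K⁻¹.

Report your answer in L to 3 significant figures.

n(N2O5) = PV/RT = (2.66 × 11.1) / (0.08206 × 755.15) = 0.4765 mol
n(NO2) = (4/2) × 0.4765 = 0.9530 mol
V = nRT/P = 0.9530 × 0.08206 × 787.15 / 0.485 = 126.9 L

127 L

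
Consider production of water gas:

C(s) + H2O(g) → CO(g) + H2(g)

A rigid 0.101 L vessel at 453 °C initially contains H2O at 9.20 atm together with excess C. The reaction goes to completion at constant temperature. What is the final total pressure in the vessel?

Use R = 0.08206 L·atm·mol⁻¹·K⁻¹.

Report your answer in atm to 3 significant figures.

18.4 atm

Rigid vessel, constant T ⇒ P scales with total gas moles (1 → 2).
P_final = (2/1) × 9.20 = 18.40 atm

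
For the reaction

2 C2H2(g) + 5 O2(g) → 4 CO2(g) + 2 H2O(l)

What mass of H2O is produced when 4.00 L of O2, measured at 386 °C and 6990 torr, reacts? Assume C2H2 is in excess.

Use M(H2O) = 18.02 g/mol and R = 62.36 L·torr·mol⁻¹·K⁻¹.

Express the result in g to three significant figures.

n(O2) = PV/RT = (6990 × 4.00) / (62.36 × 659.15) = 0.6802 mol
n(H2O) = (2/5) × 0.6802 = 0.2721 mol
m(H2O) = 0.2721 × 18.02 = 4.903 g

4.90 g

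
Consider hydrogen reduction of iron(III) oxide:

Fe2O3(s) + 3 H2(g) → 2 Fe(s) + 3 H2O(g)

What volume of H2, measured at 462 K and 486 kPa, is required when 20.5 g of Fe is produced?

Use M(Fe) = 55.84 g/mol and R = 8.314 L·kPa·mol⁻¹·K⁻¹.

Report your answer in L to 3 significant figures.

n(Fe) = 20.50 / 55.84 = 0.3671 mol
n(H2) = (3/2) × 0.3671 = 0.5506 mol
V = nRT/P = 0.5506 × 8.314 × 462 / 486 = 4.352 L

4.35 L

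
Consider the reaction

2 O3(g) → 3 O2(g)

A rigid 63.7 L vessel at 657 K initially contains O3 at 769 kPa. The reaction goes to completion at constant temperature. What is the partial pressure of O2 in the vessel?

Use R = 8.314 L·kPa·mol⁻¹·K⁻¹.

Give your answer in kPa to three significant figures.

n(O3)₀ = PV/RT = (769 × 63.7) / (8.314 × 657) = 8.968 mol
n(O2) = (3/2) × 8.968 = 13.45 mol
P(O2) = nRT/V = 13.45 × 8.314 × 657 / 63.7 = 1153 kPa

1150 kPa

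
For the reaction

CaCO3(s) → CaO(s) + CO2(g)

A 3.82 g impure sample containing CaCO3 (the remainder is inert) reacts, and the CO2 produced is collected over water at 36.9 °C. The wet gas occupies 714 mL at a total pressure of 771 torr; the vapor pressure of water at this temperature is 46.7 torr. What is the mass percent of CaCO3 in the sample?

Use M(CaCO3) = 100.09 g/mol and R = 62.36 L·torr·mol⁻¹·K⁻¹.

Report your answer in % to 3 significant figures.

P(CO2) = 771 − 46.7 = 724.3 torr
n(CO2) = PV/RT = (724.3 × 0.7140) / (62.36 × 310.05) = 0.02675 mol
n(CaCO3) = (1/1) × 0.02675 = 0.02675 mol
m(CaCO3) = 0.02675 × 100.09 = 2.677 g
%CaCO3 = 2.677 / 3.82 × 100 = 70.08%

70.1 %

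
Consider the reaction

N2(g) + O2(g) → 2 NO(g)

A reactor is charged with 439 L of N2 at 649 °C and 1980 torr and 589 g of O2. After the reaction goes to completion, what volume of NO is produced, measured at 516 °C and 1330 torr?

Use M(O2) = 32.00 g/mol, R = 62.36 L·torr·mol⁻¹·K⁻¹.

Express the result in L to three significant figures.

n(N2) = PV/RT = (1980 × 439) / (62.36 × 922.15) = 15.12 mol
n(O2) = 589 / 32.00 = 18.41 mol
For 15.12 mol N2, stoichiometry requires (1/1) × 15.12 = 15.12 mol O2; 18.41 mol is available, so N2 is limiting.
n(NO) = (2/1) × 15.12 = 30.24 mol
V(NO) = nRT/P = 30.24 × 62.36 × 789.15 / 1330 = 1119 L

1120 L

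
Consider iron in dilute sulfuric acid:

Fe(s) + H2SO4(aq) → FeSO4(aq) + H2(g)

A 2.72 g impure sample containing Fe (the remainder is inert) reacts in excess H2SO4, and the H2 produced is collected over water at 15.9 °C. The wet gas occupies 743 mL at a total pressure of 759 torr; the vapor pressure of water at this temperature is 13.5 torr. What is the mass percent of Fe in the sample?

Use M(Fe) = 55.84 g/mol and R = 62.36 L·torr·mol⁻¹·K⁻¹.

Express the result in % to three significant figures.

P(H2) = 759 − 13.5 = 745.5 torr
n(H2) = PV/RT = (745.5 × 0.7430) / (62.36 × 289.05) = 0.03073 mol
n(Fe) = (1/1) × 0.03073 = 0.03073 mol
m(Fe) = 0.03073 × 55.84 = 1.716 g
%Fe = 1.716 / 2.72 × 100 = 63.09%

63.1 %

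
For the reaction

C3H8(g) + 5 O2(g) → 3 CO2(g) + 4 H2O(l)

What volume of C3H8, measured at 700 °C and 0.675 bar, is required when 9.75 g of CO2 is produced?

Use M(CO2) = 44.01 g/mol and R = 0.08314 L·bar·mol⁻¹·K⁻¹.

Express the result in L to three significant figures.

n(CO2) = 9.750 / 44.01 = 0.2215 mol
n(C3H8) = (1/3) × 0.2215 = 0.07383 mol
V = nRT/P = 0.07383 × 0.08314 × 973.15 / 0.675 = 8.850 L

8.85 L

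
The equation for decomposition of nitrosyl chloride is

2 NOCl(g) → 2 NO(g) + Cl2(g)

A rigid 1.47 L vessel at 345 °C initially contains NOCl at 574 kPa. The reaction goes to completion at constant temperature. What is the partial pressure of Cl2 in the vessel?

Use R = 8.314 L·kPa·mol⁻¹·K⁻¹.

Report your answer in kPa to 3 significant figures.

287 kPa

n(NOCl)₀ = PV/RT = (574 × 1.47) / (8.314 × 618.15) = 0.1642 mol
n(Cl2) = (1/2) × 0.1642 = 0.08210 mol
P(Cl2) = nRT/V = 0.08210 × 8.314 × 618.15 / 1.47 = 287.0 kPa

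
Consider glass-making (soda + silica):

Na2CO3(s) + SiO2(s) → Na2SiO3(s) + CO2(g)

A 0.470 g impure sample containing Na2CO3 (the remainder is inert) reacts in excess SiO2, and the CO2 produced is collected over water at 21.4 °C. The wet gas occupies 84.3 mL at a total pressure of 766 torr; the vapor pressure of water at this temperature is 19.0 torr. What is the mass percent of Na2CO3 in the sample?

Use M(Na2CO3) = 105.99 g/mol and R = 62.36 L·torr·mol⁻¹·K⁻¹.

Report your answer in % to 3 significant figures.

77.3 %

P(CO2) = 766 − 19.0 = 747.0 torr
n(CO2) = PV/RT = (747.0 × 0.08430) / (62.36 × 294.55) = 0.003428 mol
n(Na2CO3) = (1/1) × 0.003428 = 0.003428 mol
m(Na2CO3) = 0.003428 × 105.99 = 0.3633 g
%Na2CO3 = 0.3633 / 0.470 × 100 = 77.30%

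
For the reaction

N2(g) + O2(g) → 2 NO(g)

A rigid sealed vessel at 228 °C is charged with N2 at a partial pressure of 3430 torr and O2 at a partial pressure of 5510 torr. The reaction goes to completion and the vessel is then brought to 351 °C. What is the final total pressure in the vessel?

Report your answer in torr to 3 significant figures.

11100 torr

With V and T fixed, P_i ∝ n_i, so the mole ratios apply directly to partial pressures at 228 °C.
P(O2) required for 3430 torr of N2 = (1/1) × 3430 = 3430 torr; available 5510 torr, so N2 is limiting.
P(O2) remaining = 5510 − (1/1) × 3430 = 2080 torr
P(gaseous products) = (2)/1 × 3430 = 6860 torr
P_total at 228 °C = 2080 + 6860 = 8940 torr
Scaling to 351 °C: P = 8940 × 624.15/501.15 = 11130 torr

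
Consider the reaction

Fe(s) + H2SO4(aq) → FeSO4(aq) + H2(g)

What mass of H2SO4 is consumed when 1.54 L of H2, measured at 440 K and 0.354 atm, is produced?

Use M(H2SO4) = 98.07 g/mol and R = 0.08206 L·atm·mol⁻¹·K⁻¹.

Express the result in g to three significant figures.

n(H2) = PV/RT = (0.354 × 1.54) / (0.08206 × 440) = 0.01510 mol
n(H2SO4) = (1/1) × 0.01510 = 0.01510 mol
m(H2SO4) = 0.01510 × 98.07 = 1.481 g

1.48 g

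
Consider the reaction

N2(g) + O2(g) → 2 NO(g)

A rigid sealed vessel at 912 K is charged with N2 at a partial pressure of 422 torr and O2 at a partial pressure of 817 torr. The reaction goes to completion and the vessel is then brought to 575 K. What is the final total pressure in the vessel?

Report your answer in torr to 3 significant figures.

At constant V, partial pressures at 912 K are proportional to moles, so apply stoichiometry directly to pressures.
P(O2) required for 422 torr of N2 = (1/1) × 422 = 422.0 torr; available 817 torr, so N2 is limiting.
P(O2) remaining = 817 − (1/1) × 422 = 395.0 torr
P(gaseous products) = (2)/1 × 422 = 844.0 torr
P_total at 912 K = 395.0 + 844.0 = 1239 torr
Scaling to 575 K: P = 1239 × 575/912 = 781.2 torr

781 torr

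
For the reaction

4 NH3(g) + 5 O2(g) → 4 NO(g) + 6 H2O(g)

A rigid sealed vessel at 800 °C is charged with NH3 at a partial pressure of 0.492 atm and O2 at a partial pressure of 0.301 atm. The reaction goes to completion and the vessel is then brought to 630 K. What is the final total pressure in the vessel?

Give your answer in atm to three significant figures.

0.501 atm

At constant V, partial pressures at 800 °C are proportional to moles, so apply stoichiometry directly to pressures.
P(O2) required for 0.492 atm of NH3 = (5/4) × 0.492 = 0.6150 atm; available 0.301 atm, so O2 is limiting.
P(NH3) remaining = 0.492 − (4/5) × 0.301 = 0.2512 atm
P(gaseous products) = (4+6)/5 × 0.301 = 0.6020 atm
P_total at 800 °C = 0.2512 + 0.6020 = 0.8532 atm
Scaling to 630 K: P = 0.8532 × 630/1073.15 = 0.5009 atm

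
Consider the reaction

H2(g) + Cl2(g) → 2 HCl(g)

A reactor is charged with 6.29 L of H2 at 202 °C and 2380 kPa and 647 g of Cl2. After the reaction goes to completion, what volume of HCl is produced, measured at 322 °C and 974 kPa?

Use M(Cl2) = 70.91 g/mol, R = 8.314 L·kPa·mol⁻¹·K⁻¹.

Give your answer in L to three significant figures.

n(H2) = PV/RT = (2380 × 6.29) / (8.314 × 475.15) = 3.790 mol
n(Cl2) = 647 / 70.91 = 9.124 mol
For 3.790 mol H2, stoichiometry requires (1/1) × 3.790 = 3.790 mol Cl2; 9.124 mol is available, so H2 is limiting.
n(HCl) = (2/1) × 3.790 = 7.580 mol
V(HCl) = nRT/P = 7.580 × 8.314 × 595.15 / 974 = 38.51 L

38.5 L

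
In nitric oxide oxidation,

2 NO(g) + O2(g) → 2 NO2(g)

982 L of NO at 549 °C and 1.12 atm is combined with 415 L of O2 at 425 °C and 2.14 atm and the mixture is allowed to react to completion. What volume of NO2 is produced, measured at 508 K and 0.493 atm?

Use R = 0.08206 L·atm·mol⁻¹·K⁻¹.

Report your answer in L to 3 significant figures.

n(NO) = PV/RT = (1.12 × 982) / (0.08206 × 822.15) = 16.30 mol
n(O2) = PV/RT = (2.14 × 415) / (0.08206 × 698.15) = 15.50 mol
For 16.30 mol NO, stoichiometry requires (1/2) × 16.30 = 8.150 mol O2; 15.50 mol is available, so NO is limiting.
n(NO2) = (2/2) × 16.30 = 16.30 mol
V(NO2) = nRT/P = 16.30 × 0.08206 × 508 / 0.493 = 1378 L

1380 L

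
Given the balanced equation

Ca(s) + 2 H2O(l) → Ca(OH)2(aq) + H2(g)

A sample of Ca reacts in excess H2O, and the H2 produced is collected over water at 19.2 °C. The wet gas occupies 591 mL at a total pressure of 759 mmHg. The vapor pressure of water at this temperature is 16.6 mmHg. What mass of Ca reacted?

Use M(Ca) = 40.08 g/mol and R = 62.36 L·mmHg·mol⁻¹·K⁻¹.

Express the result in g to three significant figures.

0.965 g

P(H2) = 759 − 16.6 = 742.4 mmHg
n(H2) = PV/RT = (742.4 × 0.5910) / (62.36 × 292.35) = 0.02407 mol
n(Ca) = (1/1) × 0.02407 = 0.02407 mol
m(Ca) = 0.02407 × 40.08 = 0.9647 g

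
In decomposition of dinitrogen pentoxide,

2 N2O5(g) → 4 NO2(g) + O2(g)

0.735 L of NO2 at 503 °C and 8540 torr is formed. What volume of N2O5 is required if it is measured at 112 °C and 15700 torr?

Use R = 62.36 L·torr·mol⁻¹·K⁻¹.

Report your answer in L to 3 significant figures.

n(NO2) = PV/RT = (8540 × 0.735) / (62.36 × 776.15) = 0.1297 mol
n(N2O5) = (2/4) × 0.1297 = 0.06485 mol
V = nRT/P = 0.06485 × 62.36 × 385.15 / 15700 = 0.09921 L

0.0992 L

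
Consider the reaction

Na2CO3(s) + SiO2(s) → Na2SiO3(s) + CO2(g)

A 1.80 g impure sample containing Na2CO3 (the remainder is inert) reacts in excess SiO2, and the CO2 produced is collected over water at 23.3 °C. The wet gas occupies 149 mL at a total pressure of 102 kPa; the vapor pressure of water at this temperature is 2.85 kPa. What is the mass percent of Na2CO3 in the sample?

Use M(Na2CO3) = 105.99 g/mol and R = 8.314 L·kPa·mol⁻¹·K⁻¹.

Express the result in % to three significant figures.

P(CO2) = 102 − 2.85 = 99.15 kPa
n(CO2) = PV/RT = (99.15 × 0.1490) / (8.314 × 296.45) = 0.005994 mol
n(Na2CO3) = (1/1) × 0.005994 = 0.005994 mol
m(Na2CO3) = 0.005994 × 105.99 = 0.6353 g
%Na2CO3 = 0.6353 / 1.80 × 100 = 35.29%

35.3 %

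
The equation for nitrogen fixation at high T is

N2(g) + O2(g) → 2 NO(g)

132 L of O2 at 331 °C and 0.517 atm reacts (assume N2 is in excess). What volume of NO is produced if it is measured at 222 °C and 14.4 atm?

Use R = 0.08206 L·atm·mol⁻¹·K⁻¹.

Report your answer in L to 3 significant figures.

n(O2) = PV/RT = (0.517 × 132) / (0.08206 × 604.15) = 1.377 mol
n(NO) = (2/1) × 1.377 = 2.754 mol
V = nRT/P = 2.754 × 0.08206 × 495.15 / 14.4 = 7.771 L

7.77 L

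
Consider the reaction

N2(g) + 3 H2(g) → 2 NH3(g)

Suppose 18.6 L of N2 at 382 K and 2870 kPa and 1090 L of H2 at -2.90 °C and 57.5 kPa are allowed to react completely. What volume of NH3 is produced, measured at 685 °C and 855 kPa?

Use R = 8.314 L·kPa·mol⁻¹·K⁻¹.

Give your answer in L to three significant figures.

n(N2) = PV/RT = (2870 × 18.6) / (8.314 × 382) = 16.81 mol
n(H2) = PV/RT = (57.5 × 1090) / (8.314 × 270.25) = 27.89 mol
For 16.81 mol N2, stoichiometry requires (3/1) × 16.81 = 50.43 mol H2; 27.89 mol is available, so H2 is limiting.
n(NH3) = (2/3) × 27.89 = 18.59 mol
V(NH3) = nRT/P = 18.59 × 8.314 × 958.15 / 855 = 173.2 L

173 L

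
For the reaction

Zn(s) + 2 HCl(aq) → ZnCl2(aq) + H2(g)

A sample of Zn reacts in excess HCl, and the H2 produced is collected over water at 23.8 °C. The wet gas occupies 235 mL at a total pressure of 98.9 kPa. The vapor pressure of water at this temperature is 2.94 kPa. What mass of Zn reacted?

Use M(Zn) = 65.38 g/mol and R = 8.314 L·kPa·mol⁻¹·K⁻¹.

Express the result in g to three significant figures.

P(H2) = 98.9 − 2.94 = 95.96 kPa
n(H2) = PV/RT = (95.96 × 0.2350) / (8.314 × 296.95) = 0.009134 mol
n(Zn) = (1/1) × 0.009134 = 0.009134 mol
m(Zn) = 0.009134 × 65.38 = 0.5972 g

0.597 g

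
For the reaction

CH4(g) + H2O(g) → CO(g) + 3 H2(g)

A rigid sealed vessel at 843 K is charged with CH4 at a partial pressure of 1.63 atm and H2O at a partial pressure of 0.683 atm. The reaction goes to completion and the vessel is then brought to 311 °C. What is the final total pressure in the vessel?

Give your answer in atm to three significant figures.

With V and T fixed, P_i ∝ n_i, so the mole ratios apply directly to partial pressures at 843 K.
P(H2O) required for 1.63 atm of CH4 = (1/1) × 1.63 = 1.630 atm; available 0.683 atm, so H2O is limiting.
P(CH4) remaining = 1.63 − (1/1) × 0.683 = 0.9470 atm
P(gaseous products) = (1+3)/1 × 0.683 = 2.732 atm
P_total at 843 K = 0.9470 + 2.732 = 3.679 atm
Scaling to 311 °C: P = 3.679 × 584.15/843 = 2.549 atm

2.55 atm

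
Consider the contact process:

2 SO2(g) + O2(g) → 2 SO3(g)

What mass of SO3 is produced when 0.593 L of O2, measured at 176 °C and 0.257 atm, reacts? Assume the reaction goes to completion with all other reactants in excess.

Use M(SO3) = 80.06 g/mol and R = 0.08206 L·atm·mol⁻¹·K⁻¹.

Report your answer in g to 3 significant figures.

n(O2) = PV/RT = (0.257 × 0.593) / (0.08206 × 449.15) = 0.004135 mol
n(SO3) = (2/1) × 0.004135 = 0.008270 mol
m(SO3) = 0.008270 × 80.06 = 0.6621 g

0.662 g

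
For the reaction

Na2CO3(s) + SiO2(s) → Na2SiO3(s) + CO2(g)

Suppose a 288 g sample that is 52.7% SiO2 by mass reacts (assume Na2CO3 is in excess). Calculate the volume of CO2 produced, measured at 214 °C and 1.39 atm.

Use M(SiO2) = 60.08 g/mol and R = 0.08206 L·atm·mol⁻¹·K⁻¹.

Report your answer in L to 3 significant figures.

72.7 L

mass of SiO2 = 288 × 52.7/100 = 151.8 g
n(SiO2) = 151.8 / 60.08 = 2.527 mol
n(CO2) = (1/1) × 2.527 = 2.527 mol
V = nRT/P = 2.527 × 0.08206 × 487.15 / 1.39 = 72.67 L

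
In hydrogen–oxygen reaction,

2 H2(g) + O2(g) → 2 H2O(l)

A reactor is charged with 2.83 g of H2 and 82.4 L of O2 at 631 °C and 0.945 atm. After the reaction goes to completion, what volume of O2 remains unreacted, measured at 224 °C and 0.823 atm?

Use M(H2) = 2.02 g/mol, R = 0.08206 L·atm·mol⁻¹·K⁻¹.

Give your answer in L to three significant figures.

17.3 L

n(H2) = 2.83 / 2.02 = 1.401 mol
n(O2) = PV/RT = (0.945 × 82.4) / (0.08206 × 904.15) = 1.050 mol
For 1.401 mol H2, stoichiometry requires (1/2) × 1.401 = 0.7005 mol O2; 1.050 mol is available, so H2 is limiting.
n(O2) consumed = (1/2) × 1.401 = 0.7005 mol; remaining = 1.050 − 0.7005 = 0.3495 mol
V(O2) = nRT/P = 0.3495 × 0.08206 × 497.15 / 0.823 = 17.32 L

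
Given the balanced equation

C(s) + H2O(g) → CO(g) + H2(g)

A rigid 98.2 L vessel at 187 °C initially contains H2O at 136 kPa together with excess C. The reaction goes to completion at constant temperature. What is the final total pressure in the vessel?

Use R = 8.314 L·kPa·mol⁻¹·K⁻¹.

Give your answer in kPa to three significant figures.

Since T and V are fixed, P_final/P_initial = n_final/n_initial = 2/1.
P_final = (2/1) × 136 = 272.0 kPa

272 kPa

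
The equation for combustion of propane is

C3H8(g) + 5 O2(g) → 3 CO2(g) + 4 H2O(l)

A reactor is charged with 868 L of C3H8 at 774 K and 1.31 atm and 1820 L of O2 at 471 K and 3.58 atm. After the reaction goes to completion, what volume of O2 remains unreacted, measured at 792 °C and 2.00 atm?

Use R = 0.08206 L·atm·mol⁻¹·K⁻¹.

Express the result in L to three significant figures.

3460 L

n(C3H8) = PV/RT = (1.31 × 868) / (0.08206 × 774) = 17.90 mol
n(O2) = PV/RT = (3.58 × 1820) / (0.08206 × 471) = 168.6 mol
For 17.90 mol C3H8, stoichiometry requires (5/1) × 17.90 = 89.50 mol O2; 168.6 mol is available, so C3H8 is limiting.
n(O2) consumed = (5/1) × 17.90 = 89.50 mol; remaining = 168.6 − 89.50 = 79.10 mol
V(O2) = nRT/P = 79.10 × 0.08206 × 1065.15 / 2.00 = 3457 L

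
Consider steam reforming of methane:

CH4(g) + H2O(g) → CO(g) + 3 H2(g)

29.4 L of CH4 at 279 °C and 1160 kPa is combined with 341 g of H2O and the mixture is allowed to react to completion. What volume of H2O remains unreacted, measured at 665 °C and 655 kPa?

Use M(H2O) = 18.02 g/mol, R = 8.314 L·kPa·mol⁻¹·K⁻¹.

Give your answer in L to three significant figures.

137 L

n(CH4) = PV/RT = (1160 × 29.4) / (8.314 × 552.15) = 7.429 mol
n(H2O) = 341 / 18.02 = 18.92 mol
For 7.429 mol CH4, stoichiometry requires (1/1) × 7.429 = 7.429 mol H2O; 18.92 mol is available, so CH4 is limiting.
n(H2O) consumed = (1/1) × 7.429 = 7.429 mol; remaining = 18.92 − 7.429 = 11.49 mol
V(H2O) = nRT/P = 11.49 × 8.314 × 938.15 / 655 = 136.8 L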